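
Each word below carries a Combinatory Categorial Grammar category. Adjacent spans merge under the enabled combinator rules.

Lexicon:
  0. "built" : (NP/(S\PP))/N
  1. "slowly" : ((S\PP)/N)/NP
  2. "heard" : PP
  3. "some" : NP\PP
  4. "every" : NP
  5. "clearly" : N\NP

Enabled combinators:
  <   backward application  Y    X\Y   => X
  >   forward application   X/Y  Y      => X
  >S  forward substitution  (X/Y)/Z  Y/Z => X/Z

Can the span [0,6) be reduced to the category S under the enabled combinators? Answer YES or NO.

NO

(NP/(S\PP))/N ((S\PP)/N)/NP PP NP\PP NP N\NP
CKY chart[0,6] = {NP}; S ∉ chart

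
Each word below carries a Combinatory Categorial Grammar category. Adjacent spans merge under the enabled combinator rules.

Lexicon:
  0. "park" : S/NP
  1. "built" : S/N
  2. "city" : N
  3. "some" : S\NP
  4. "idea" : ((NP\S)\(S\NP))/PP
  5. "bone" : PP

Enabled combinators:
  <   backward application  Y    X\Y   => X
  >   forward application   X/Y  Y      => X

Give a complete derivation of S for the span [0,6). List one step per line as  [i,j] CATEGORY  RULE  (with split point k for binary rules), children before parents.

[0,1] S/NP  lex  "park"
[1,2] S/N  lex  "built"
[2,3] N  lex  "city"
[1,3] S  >  k=2
[3,4] S\NP  lex  "some"
[4,5] ((NP\S)\(S\NP))/PP  lex  "idea"
[5,6] PP  lex  "bone"
[4,6] (NP\S)\(S\NP)  >  k=5
[3,6] NP\S  <  k=4
[1,6] NP  <  k=3
[0,6] S  >  k=1

[0,6] S   >
  [0,1] "park" : S/NP
  [1,6] NP   <
    [1,3] S   >
      [1,2] "built" : S/N
      [2,3] "city" : N
    [3,6] NP\S   <
      [3,4] "some" : S\NP
      [4,6] (NP\S)\(S\NP)   >
        [4,5] "idea" : ((NP\S)\(S\NP))/PP
        [5,6] "bone" : PP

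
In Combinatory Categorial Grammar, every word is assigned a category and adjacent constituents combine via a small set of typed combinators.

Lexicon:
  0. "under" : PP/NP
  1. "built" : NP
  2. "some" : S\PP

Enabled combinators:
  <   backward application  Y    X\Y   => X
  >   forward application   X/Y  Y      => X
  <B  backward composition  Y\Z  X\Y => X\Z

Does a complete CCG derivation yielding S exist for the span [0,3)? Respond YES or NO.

YES

[0,3] S   <
  [0,2] PP   >
    [0,1] "under" : PP/NP
    [1,2] "built" : NP
  [2,3] "some" : S\PP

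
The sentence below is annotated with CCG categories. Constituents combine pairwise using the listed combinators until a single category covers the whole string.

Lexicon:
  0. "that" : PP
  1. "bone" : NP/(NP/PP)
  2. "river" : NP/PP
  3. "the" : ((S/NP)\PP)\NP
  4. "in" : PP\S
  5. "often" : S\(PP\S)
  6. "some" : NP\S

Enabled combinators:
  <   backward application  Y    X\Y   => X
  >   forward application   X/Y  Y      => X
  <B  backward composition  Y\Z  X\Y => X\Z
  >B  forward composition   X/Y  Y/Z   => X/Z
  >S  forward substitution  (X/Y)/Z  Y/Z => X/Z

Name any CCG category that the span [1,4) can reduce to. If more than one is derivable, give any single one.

[0,7] S   >
  [0,4] S/NP   <
    [0,1] "that" : PP
    [1,4] (S/NP)\PP   <
      [1,3] NP   >
        [1,2] "bone" : NP/(NP/PP)
        [2,3] "river" : NP/PP
      [3,4] "the" : ((S/NP)\PP)\NP
  [4,7] NP   <
    [4,6] S   <
      [4,5] "in" : PP\S
      [5,6] "often" : S\(PP\S)
    [6,7] "some" : NP\S

(S/NP)\PP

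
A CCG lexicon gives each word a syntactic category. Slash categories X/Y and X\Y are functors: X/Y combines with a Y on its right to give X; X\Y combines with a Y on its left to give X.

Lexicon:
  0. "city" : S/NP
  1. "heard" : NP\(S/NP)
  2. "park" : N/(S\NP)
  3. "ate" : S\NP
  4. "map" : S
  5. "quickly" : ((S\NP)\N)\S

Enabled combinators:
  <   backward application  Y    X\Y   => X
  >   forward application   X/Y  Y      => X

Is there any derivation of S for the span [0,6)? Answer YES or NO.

[0,6] S   <
  [0,2] NP   <
    [0,1] "city" : S/NP
    [1,2] "heard" : NP\(S/NP)
  [2,6] S\NP   <
    [2,4] N   >
      [2,3] "park" : N/(S\NP)
      [3,4] "ate" : S\NP
    [4,6] (S\NP)\N   <
      [4,5] "map" : S
      [5,6] "quickly" : ((S\NP)\N)\S

YES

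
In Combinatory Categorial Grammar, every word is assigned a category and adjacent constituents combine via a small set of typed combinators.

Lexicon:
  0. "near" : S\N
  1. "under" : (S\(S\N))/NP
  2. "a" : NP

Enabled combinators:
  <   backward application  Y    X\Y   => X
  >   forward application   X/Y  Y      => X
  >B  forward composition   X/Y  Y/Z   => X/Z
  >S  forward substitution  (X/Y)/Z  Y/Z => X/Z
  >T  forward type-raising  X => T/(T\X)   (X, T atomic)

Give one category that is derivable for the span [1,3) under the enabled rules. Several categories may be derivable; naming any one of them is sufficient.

[0,3] S   <
  [0,1] "near" : S\N
  [1,3] S\(S\N)   >
    [1,2] "under" : (S\(S\N))/NP
    [2,3] "a" : NP

S\(S\N)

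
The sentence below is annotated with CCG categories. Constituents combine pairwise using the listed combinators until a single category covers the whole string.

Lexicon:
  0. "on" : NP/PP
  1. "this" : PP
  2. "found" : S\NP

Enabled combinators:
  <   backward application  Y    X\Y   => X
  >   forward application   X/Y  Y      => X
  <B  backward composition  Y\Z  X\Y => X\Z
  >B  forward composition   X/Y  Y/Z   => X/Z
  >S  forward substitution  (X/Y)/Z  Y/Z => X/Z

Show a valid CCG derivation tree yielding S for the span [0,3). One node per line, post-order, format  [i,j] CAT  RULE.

[0,1] NP/PP  lex  "on"
[1,2] PP  lex  "this"
[0,2] NP  >  k=1
[2,3] S\NP  lex  "found"
[0,3] S  <  k=2

[0,3] S   <
  [0,2] NP   >
    [0,1] "on" : NP/PP
    [1,2] "this" : PP
  [2,3] "found" : S\NP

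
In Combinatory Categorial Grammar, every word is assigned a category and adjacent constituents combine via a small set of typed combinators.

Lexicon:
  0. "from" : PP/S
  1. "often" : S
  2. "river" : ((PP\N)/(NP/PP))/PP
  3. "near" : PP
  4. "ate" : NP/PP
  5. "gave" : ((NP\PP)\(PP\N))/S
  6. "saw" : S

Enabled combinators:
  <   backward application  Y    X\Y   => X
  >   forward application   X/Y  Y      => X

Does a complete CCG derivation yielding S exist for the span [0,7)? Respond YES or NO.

NO

PP/S S ((PP\N)/(NP/PP))/PP PP NP/PP ((NP\PP)\(PP\N))/S S
CKY chart[0,7] = {NP}; S ∉ chart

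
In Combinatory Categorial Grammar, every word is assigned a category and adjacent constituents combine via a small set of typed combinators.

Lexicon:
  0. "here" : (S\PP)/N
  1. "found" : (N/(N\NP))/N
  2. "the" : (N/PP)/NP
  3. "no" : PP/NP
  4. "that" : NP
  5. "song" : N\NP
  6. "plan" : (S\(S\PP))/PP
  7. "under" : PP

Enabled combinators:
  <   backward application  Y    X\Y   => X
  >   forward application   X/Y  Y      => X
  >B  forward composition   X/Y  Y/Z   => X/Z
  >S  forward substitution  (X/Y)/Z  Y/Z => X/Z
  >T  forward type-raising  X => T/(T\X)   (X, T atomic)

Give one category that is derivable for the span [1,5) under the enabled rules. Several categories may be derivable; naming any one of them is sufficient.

N/(N\NP)

[0,8] S   <
  [0,6] S\PP   >
    [0,1] "here" : (S\PP)/N
    [1,6] N   >
      [1,5] N/(N\NP)   >
        [1,2] "found" : (N/(N\NP))/N
        [2,5] N   >
          [2,4] N/NP   >S
            [2,3] "the" : (N/PP)/NP
            [3,4] "no" : PP/NP
          [4,5] "that" : NP
      [5,6] "song" : N\NP
  [6,8] S\(S\PP)   >
    [6,7] "plan" : (S\(S\PP))/PP
    [7,8] "under" : PP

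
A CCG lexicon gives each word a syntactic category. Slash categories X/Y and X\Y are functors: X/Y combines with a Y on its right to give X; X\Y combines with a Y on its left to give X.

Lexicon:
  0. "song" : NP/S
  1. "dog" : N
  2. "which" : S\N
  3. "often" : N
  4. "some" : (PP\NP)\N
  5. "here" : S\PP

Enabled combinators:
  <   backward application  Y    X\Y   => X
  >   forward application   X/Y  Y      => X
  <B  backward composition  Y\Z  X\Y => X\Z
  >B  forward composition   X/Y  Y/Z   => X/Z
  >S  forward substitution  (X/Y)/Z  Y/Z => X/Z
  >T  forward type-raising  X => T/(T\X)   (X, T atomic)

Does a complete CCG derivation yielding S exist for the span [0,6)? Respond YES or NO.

[0,6] S   <
  [0,3] NP   >
    [0,1] "song" : NP/S
    [1,3] S   >
      [1,2] S/(S\N)   >T
        [1,2] "dog" : N
      [2,3] "which" : S\N
  [3,6] S\NP   <B
    [3,5] PP\NP   <
      [3,4] "often" : N
      [4,5] "some" : (PP\NP)\N
    [5,6] "here" : S\PP

YES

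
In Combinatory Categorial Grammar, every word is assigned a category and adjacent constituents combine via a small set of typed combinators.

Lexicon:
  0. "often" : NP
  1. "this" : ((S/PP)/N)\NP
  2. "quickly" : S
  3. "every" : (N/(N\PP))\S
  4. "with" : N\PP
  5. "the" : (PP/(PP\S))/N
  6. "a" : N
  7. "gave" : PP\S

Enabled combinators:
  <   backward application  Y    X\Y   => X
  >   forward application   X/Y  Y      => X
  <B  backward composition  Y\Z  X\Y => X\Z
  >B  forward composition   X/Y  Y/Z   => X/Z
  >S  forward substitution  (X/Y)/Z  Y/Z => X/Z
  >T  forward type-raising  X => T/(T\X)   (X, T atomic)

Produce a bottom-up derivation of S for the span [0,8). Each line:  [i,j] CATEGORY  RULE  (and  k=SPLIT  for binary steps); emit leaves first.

[0,8] S   >
  [0,5] S/PP   >
    [0,2] (S/PP)/N   <
      [0,1] "often" : NP
      [1,2] "this" : ((S/PP)/N)\NP
    [2,5] N   >
      [2,4] N/(N\PP)   <
        [2,3] "quickly" : S
        [3,4] "every" : (N/(N\PP))\S
      [4,5] "with" : N\PP
  [5,8] PP   >
    [5,7] PP/(PP\S)   >
      [5,6] "the" : (PP/(PP\S))/N
      [6,7] "a" : N
    [7,8] "gave" : PP\S

[0,1] NP  lex  "often"
[1,2] ((S/PP)/N)\NP  lex  "this"
[0,2] (S/PP)/N  <  k=1
[2,3] S  lex  "quickly"
[3,4] (N/(N\PP))\S  lex  "every"
[2,4] N/(N\PP)  <  k=3
[4,5] N\PP  lex  "with"
[2,5] N  >  k=4
[0,5] S/PP  >  k=2
[5,6] (PP/(PP\S))/N  lex  "the"
[6,7] N  lex  "a"
[5,7] PP/(PP\S)  >  k=6
[7,8] PP\S  lex  "gave"
[5,8] PP  >  k=7
[0,8] S  >  k=5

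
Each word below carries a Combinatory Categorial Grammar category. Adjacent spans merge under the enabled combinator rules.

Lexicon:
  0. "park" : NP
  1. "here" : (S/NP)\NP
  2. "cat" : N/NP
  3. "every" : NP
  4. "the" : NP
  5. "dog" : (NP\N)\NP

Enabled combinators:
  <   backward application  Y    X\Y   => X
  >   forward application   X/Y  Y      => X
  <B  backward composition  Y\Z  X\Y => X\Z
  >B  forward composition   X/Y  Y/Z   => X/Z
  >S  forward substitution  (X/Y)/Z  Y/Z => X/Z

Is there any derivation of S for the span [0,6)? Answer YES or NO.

[0,6] S   >
  [0,2] S/NP   <
    [0,1] "park" : NP
    [1,2] "here" : (S/NP)\NP
  [2,6] NP   <
    [2,4] N   >
      [2,3] "cat" : N/NP
      [3,4] "every" : NP
    [4,6] NP\N   <
      [4,5] "the" : NP
      [5,6] "dog" : (NP\N)\NP

YES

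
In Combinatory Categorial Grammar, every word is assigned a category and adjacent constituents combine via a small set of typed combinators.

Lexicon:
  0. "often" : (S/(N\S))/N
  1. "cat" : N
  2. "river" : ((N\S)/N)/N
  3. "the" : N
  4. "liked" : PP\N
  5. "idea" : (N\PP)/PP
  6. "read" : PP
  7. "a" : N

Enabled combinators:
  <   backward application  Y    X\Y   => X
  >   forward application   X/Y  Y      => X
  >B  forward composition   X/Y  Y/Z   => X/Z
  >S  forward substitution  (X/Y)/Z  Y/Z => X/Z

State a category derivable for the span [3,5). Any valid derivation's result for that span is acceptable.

PP

[0,8] S   >
  [0,7] S/N   >B
    [0,2] S/(N\S)   >
      [0,1] "often" : (S/(N\S))/N
      [1,2] "cat" : N
    [2,7] (N\S)/N   >
      [2,3] "river" : ((N\S)/N)/N
      [3,7] N   <
        [3,5] PP   <
          [3,4] "the" : N
          [4,5] "liked" : PP\N
        [5,7] N\PP   >
          [5,6] "idea" : (N\PP)/PP
          [6,7] "read" : PP
  [7,8] "a" : N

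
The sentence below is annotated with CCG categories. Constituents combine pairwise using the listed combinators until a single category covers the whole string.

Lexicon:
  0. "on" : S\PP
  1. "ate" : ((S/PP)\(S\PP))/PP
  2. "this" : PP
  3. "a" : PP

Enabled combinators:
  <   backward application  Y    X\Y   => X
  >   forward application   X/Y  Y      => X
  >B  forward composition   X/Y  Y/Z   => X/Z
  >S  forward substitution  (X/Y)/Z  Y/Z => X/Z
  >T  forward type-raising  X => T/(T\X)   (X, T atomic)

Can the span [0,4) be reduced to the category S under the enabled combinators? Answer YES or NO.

YES

[0,4] S   >
  [0,3] S/PP   <
    [0,1] "on" : S\PP
    [1,3] (S/PP)\(S\PP)   >
      [1,2] "ate" : ((S/PP)\(S\PP))/PP
      [2,3] "this" : PP
  [3,4] "a" : PP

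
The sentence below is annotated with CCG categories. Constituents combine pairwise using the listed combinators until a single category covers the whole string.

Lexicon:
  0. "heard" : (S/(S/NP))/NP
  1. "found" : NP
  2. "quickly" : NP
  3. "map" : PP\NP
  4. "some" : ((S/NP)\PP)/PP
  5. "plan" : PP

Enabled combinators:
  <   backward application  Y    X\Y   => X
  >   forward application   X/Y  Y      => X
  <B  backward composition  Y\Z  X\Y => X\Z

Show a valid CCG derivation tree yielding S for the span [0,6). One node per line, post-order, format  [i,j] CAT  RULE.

[0,1] (S/(S/NP))/NP  lex  "heard"
[1,2] NP  lex  "found"
[0,2] S/(S/NP)  >  k=1
[2,3] NP  lex  "quickly"
[3,4] PP\NP  lex  "map"
[2,4] PP  <  k=3
[4,5] ((S/NP)\PP)/PP  lex  "some"
[5,6] PP  lex  "plan"
[4,6] (S/NP)\PP  >  k=5
[2,6] S/NP  <  k=4
[0,6] S  >  k=2

[0,6] S   >
  [0,2] S/(S/NP)   >
    [0,1] "heard" : (S/(S/NP))/NP
    [1,2] "found" : NP
  [2,6] S/NP   <
    [2,4] PP   <
      [2,3] "quickly" : NP
      [3,4] "map" : PP\NP
    [4,6] (S/NP)\PP   >
      [4,5] "some" : ((S/NP)\PP)/PP
      [5,6] "plan" : PP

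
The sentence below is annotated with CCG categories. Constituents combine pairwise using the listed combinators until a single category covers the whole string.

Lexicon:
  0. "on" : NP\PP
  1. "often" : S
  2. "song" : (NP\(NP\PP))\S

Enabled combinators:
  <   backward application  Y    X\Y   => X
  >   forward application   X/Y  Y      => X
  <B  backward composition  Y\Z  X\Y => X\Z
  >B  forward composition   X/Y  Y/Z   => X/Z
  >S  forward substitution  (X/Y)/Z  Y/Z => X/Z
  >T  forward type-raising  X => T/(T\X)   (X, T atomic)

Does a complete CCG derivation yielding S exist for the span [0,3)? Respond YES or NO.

NO

NP\PP S (NP\(NP\PP))\S
CKY chart[0,3] = {N/(N\NP), NP, NP/(NP\NP), PP/(PP\NP), S/(S\NP)}; S ∉ chart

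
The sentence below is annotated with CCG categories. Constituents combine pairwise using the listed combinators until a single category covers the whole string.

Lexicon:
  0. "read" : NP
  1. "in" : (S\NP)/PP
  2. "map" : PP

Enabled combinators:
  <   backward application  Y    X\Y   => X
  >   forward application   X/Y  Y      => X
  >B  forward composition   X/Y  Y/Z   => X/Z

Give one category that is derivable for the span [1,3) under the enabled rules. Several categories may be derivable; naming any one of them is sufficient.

S\NP

[0,3] S   <
  [0,1] "read" : NP
  [1,3] S\NP   >
    [1,2] "in" : (S\NP)/PP
    [2,3] "map" : PP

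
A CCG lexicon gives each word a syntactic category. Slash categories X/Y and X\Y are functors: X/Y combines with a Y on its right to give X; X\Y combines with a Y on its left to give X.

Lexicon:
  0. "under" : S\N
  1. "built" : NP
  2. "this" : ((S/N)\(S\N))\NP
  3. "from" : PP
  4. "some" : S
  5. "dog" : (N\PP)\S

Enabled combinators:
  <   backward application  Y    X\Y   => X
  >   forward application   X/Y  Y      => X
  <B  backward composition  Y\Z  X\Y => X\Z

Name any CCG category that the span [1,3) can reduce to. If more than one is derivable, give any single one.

[0,6] S   >
  [0,3] S/N   <
    [0,1] "under" : S\N
    [1,3] (S/N)\(S\N)   <
      [1,2] "built" : NP
      [2,3] "this" : ((S/N)\(S\N))\NP
  [3,6] N   <
    [3,4] "from" : PP
    [4,6] N\PP   <
      [4,5] "some" : S
      [5,6] "dog" : (N\PP)\S

(S/N)\(S\N)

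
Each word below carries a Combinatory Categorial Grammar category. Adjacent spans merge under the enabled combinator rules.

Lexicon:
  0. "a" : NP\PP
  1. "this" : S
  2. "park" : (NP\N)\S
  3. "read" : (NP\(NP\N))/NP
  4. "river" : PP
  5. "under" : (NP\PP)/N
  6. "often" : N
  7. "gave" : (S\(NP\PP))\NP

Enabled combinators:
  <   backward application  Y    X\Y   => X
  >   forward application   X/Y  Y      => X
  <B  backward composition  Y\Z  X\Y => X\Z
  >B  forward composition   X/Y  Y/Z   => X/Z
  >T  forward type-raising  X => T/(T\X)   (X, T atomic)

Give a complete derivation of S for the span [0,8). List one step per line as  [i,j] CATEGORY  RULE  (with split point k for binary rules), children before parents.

[0,1] NP\PP  lex  "a"
[1,2] S  lex  "this"
[2,3] (NP\N)\S  lex  "park"
[1,3] NP\N  <  k=2
[3,4] (NP\(NP\N))/NP  lex  "read"
[4,5] PP  lex  "river"
[5,6] (NP\PP)/N  lex  "under"
[6,7] N  lex  "often"
[5,7] NP\PP  >  k=6
[4,7] NP  <  k=5
[3,7] NP\(NP\N)  >  k=4
[1,7] NP  <  k=3
[7,8] (S\(NP\PP))\NP  lex  "gave"
[1,8] S\(NP\PP)  <  k=7
[0,8] S  <  k=1

[0,8] S   <
  [0,1] "a" : NP\PP
  [1,8] S\(NP\PP)   <
    [1,7] NP   <
      [1,3] NP\N   <
        [1,2] "this" : S
        [2,3] "park" : (NP\N)\S
      [3,7] NP\(NP\N)   >
        [3,4] "read" : (NP\(NP\N))/NP
        [4,7] NP   <
          [4,5] "river" : PP
          [5,7] NP\PP   >
            [5,6] "under" : (NP\PP)/N
            [6,7] "often" : N
    [7,8] "gave" : (S\(NP\PP))\NP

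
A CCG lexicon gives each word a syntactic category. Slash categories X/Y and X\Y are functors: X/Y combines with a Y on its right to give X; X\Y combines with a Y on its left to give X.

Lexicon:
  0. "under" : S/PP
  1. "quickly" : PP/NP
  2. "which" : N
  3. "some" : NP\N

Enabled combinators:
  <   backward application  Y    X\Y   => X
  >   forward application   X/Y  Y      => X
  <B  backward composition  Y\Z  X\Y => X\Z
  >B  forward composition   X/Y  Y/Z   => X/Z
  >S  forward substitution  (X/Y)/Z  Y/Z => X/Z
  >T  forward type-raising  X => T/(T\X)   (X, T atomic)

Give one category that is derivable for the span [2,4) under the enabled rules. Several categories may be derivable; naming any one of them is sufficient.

NP

[0,4] S   >
  [0,1] "under" : S/PP
  [1,4] PP   >
    [1,2] "quickly" : PP/NP
    [2,4] NP   >
      [2,3] NP/(NP\N)   >T
        [2,3] "which" : N
      [3,4] "some" : NP\N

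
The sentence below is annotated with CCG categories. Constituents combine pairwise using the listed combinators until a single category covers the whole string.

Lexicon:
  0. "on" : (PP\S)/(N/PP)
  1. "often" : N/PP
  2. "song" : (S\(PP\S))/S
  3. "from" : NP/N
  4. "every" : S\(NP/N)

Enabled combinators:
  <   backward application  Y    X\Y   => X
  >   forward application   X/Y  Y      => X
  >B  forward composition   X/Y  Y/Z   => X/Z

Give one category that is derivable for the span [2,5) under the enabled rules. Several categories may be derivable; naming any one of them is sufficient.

S\(PP\S)

[0,5] S   <
  [0,2] PP\S   >
    [0,1] "on" : (PP\S)/(N/PP)
    [1,2] "often" : N/PP
  [2,5] S\(PP\S)   >
    [2,3] "song" : (S\(PP\S))/S
    [3,5] S   <
      [3,4] "from" : NP/N
      [4,5] "every" : S\(NP/N)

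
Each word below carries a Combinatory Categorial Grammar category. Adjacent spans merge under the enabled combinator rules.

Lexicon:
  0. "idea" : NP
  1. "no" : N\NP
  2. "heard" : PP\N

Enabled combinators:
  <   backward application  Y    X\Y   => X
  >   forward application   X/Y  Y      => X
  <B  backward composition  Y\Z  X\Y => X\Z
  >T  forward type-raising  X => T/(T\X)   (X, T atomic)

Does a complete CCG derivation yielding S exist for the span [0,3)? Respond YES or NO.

NP N\NP PP\N
CKY chart[0,3] = {N/(N\PP), NP/(NP\PP), PP, PP/(PP\PP), S/(S\PP)}; S ∉ chart

NO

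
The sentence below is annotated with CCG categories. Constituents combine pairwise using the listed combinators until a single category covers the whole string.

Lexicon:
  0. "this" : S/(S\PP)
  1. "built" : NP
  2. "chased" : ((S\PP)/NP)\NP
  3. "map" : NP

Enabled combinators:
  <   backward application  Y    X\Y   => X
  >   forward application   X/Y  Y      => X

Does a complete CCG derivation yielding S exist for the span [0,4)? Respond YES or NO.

[0,4] S   >
  [0,1] "this" : S/(S\PP)
  [1,4] S\PP   >
    [1,3] (S\PP)/NP   <
      [1,2] "built" : NP
      [2,3] "chased" : ((S\PP)/NP)\NP
    [3,4] "map" : NP

YES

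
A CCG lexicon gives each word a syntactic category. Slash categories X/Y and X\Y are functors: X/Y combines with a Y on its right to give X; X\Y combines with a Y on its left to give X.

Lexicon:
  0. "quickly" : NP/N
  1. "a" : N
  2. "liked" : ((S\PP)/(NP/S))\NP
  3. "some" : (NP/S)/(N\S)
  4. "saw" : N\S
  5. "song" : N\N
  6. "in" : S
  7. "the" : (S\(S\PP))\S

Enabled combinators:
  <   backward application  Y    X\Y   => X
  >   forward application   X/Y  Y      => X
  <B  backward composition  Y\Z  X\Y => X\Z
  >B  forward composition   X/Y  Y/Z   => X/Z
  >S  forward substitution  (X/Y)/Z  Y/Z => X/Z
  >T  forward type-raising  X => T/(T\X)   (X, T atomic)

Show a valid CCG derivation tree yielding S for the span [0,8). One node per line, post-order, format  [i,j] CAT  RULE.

[0,1] NP/N  lex  "quickly"
[1,2] N  lex  "a"
[0,2] NP  >  k=1
[2,3] ((S\PP)/(NP/S))\NP  lex  "liked"
[0,3] (S\PP)/(NP/S)  <  k=2
[3,4] (NP/S)/(N\S)  lex  "some"
[4,5] N\S  lex  "saw"
[5,6] N\N  lex  "song"
[4,6] N\S  <B  k=5
[3,6] NP/S  >  k=4
[0,6] S\PP  >  k=3
[6,7] S  lex  "in"
[7,8] (S\(S\PP))\S  lex  "the"
[6,8] S\(S\PP)  <  k=7
[0,8] S  <  k=6

[0,8] S   <
  [0,6] S\PP   >
    [0,3] (S\PP)/(NP/S)   <
      [0,2] NP   >
        [0,1] "quickly" : NP/N
        [1,2] "a" : N
      [2,3] "liked" : ((S\PP)/(NP/S))\NP
    [3,6] NP/S   >
      [3,4] "some" : (NP/S)/(N\S)
      [4,6] N\S   <B
        [4,5] "saw" : N\S
        [5,6] "song" : N\N
  [6,8] S\(S\PP)   <
    [6,7] "in" : S
    [7,8] "the" : (S\(S\PP))\S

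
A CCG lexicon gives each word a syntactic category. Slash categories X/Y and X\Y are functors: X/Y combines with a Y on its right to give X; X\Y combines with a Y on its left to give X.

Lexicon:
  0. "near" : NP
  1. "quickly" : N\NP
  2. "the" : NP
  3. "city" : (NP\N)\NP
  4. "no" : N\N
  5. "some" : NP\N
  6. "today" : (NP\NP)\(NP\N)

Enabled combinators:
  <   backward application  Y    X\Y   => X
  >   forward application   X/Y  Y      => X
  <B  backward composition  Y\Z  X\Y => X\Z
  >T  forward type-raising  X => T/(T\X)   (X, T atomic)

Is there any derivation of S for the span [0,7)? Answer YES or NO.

NP N\NP NP (NP\N)\NP N\N NP\N (NP\NP)\(NP\N)
CKY chart[0,7] = {N/(N\NP), NP, NP/(NP\NP), PP/(PP\NP), S/(S\NP)}; S ∉ chart

NO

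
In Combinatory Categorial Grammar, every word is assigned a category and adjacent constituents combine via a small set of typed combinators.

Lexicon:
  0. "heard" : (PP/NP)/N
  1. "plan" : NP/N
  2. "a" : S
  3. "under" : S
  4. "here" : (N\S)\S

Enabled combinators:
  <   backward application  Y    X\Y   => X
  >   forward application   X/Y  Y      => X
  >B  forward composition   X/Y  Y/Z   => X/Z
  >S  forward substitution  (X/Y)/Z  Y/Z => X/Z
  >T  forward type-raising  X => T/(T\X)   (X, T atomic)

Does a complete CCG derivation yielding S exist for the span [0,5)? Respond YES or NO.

(PP/NP)/N NP/N S S (N\S)\S
CKY chart[0,5] = {(PP/NP)/(N\NP), N/(N\PP), NP/(NP\PP), PP, PP/(N\N), PP/(PP\PP), S/(S\PP)}; S ∉ chart

NO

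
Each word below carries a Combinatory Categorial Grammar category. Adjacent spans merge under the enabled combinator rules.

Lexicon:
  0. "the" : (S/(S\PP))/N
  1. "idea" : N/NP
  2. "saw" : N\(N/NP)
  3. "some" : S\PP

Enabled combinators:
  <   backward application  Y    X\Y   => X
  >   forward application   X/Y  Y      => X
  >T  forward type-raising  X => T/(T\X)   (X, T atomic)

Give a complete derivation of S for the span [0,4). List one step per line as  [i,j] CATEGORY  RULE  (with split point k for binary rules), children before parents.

[0,4] S   >
  [0,3] S/(S\PP)   >
    [0,1] "the" : (S/(S\PP))/N
    [1,3] N   <
      [1,2] "idea" : N/NP
      [2,3] "saw" : N\(N/NP)
  [3,4] "some" : S\PP

[0,1] (S/(S\PP))/N  lex  "the"
[1,2] N/NP  lex  "idea"
[2,3] N\(N/NP)  lex  "saw"
[1,3] N  <  k=2
[0,3] S/(S\PP)  >  k=1
[3,4] S\PP  lex  "some"
[0,4] S  >  k=3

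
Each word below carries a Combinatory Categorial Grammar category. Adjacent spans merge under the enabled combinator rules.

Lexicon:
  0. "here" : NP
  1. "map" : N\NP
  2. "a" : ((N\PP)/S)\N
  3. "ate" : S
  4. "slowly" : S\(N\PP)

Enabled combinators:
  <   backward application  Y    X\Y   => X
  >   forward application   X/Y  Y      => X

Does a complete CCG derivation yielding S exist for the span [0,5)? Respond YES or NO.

[0,5] S   <
  [0,4] N\PP   >
    [0,3] (N\PP)/S   <
      [0,2] N   <
        [0,1] "here" : NP
        [1,2] "map" : N\NP
      [2,3] "a" : ((N\PP)/S)\N
    [3,4] "ate" : S
  [4,5] "slowly" : S\(N\PP)

YES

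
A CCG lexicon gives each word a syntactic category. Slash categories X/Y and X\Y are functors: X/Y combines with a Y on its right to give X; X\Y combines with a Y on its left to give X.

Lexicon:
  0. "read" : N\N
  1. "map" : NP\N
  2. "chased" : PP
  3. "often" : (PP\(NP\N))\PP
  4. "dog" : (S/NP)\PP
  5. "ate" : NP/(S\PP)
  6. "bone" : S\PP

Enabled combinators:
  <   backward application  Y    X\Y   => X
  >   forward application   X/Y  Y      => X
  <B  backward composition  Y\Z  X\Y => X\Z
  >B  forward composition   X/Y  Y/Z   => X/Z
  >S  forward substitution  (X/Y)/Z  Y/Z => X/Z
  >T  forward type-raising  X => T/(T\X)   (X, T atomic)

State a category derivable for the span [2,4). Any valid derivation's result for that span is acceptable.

[0,7] S   >
  [0,5] S/NP   <
    [0,4] PP   <
      [0,2] NP\N   <B
        [0,1] "read" : N\N
        [1,2] "map" : NP\N
      [2,4] PP\(NP\N)   <
        [2,3] "chased" : PP
        [3,4] "often" : (PP\(NP\N))\PP
    [4,5] "dog" : (S/NP)\PP
  [5,7] NP   >
    [5,6] "ate" : NP/(S\PP)
    [6,7] "bone" : S\PP

PP\(NP\N)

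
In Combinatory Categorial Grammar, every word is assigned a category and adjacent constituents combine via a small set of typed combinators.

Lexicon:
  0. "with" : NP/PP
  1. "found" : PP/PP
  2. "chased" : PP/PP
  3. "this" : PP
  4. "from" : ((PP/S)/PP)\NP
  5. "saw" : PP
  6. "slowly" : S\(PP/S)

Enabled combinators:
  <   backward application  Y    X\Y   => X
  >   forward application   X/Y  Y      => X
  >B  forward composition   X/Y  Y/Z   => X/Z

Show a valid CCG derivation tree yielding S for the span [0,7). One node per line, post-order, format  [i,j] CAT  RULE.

[0,7] S   <
  [0,6] PP/S   >
    [0,5] (PP/S)/PP   <
      [0,4] NP   >
        [0,3] NP/PP   >B
          [0,2] NP/PP   >B
            [0,1] "with" : NP/PP
            [1,2] "found" : PP/PP
          [2,3] "chased" : PP/PP
        [3,4] "this" : PP
      [4,5] "from" : ((PP/S)/PP)\NP
    [5,6] "saw" : PP
  [6,7] "slowly" : S\(PP/S)

[0,1] NP/PP  lex  "with"
[1,2] PP/PP  lex  "found"
[0,2] NP/PP  >B  k=1
[2,3] PP/PP  lex  "chased"
[0,3] NP/PP  >B  k=2
[3,4] PP  lex  "this"
[0,4] NP  >  k=3
[4,5] ((PP/S)/PP)\NP  lex  "from"
[0,5] (PP/S)/PP  <  k=4
[5,6] PP  lex  "saw"
[0,6] PP/S  >  k=5
[6,7] S\(PP/S)  lex  "slowly"
[0,7] S  <  k=6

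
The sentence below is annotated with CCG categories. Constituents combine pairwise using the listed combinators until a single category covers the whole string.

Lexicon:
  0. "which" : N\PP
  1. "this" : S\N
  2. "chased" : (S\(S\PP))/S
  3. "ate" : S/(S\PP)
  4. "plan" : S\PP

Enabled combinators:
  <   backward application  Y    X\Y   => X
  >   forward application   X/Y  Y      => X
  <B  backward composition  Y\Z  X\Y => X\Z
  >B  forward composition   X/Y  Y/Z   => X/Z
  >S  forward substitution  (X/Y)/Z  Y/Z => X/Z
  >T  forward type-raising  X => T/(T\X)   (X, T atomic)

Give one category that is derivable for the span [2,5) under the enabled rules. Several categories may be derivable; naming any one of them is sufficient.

S\(S\PP)

[0,5] S   <
  [0,2] S\PP   <B
    [0,1] "which" : N\PP
    [1,2] "this" : S\N
  [2,5] S\(S\PP)   >
    [2,3] "chased" : (S\(S\PP))/S
    [3,5] S   >
      [3,4] "ate" : S/(S\PP)
      [4,5] "plan" : S\PP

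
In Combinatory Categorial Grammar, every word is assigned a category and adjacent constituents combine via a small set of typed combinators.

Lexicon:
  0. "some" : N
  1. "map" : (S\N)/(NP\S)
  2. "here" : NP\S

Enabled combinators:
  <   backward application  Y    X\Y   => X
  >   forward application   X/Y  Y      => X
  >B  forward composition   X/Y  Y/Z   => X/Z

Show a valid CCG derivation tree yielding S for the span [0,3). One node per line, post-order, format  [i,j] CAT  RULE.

[0,3] S   <
  [0,1] "some" : N
  [1,3] S\N   >
    [1,2] "map" : (S\N)/(NP\S)
    [2,3] "here" : NP\S

[0,1] N  lex  "some"
[1,2] (S\N)/(NP\S)  lex  "map"
[2,3] NP\S  lex  "here"
[1,3] S\N  >  k=2
[0,3] S  <  k=1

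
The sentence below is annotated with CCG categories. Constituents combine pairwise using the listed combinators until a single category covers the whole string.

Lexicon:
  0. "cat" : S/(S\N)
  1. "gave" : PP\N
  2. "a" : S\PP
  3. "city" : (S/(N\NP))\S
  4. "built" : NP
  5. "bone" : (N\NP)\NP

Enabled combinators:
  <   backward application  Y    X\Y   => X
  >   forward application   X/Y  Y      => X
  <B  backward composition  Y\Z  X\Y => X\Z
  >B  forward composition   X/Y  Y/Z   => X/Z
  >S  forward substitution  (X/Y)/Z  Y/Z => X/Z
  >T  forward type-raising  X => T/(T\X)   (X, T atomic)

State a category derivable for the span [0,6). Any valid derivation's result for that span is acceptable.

[0,6] S   >
  [0,4] S/(N\NP)   <
    [0,3] S   >
      [0,1] "cat" : S/(S\N)
      [1,3] S\N   <B
        [1,2] "gave" : PP\N
        [2,3] "a" : S\PP
    [3,4] "city" : (S/(N\NP))\S
  [4,6] N\NP   <
    [4,5] "built" : NP
    [5,6] "bone" : (N\NP)\NP

S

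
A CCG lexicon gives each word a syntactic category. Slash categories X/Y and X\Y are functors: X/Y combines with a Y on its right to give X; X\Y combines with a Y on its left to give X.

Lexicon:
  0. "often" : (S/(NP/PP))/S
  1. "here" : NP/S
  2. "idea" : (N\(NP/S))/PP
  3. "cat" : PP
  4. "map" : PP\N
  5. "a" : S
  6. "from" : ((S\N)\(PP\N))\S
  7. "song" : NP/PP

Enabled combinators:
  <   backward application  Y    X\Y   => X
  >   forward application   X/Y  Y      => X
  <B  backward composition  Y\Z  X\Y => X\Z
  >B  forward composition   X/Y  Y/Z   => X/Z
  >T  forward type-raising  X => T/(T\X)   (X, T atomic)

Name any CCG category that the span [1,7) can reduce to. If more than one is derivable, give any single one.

S

[0,8] S   >
  [0,7] S/(NP/PP)   >
    [0,1] "often" : (S/(NP/PP))/S
    [1,7] S   <
      [1,4] N   <
        [1,2] "here" : NP/S
        [2,4] N\(NP/S)   >
          [2,3] "idea" : (N\(NP/S))/PP
          [3,4] "cat" : PP
      [4,7] S\N   <
        [4,5] "map" : PP\N
        [5,7] (S\N)\(PP\N)   <
          [5,6] "a" : S
          [6,7] "from" : ((S\N)\(PP\N))\S
  [7,8] "song" : NP/PP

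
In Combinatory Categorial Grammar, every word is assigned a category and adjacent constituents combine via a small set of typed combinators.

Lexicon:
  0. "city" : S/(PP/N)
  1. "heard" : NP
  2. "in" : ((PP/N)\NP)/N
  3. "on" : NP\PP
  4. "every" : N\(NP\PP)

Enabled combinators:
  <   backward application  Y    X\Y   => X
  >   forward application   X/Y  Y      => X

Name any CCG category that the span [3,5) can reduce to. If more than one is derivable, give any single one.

[0,5] S   >
  [0,1] "city" : S/(PP/N)
  [1,5] PP/N   <
    [1,2] "heard" : NP
    [2,5] (PP/N)\NP   >
      [2,3] "in" : ((PP/N)\NP)/N
      [3,5] N   <
        [3,4] "on" : NP\PP
        [4,5] "every" : N\(NP\PP)

N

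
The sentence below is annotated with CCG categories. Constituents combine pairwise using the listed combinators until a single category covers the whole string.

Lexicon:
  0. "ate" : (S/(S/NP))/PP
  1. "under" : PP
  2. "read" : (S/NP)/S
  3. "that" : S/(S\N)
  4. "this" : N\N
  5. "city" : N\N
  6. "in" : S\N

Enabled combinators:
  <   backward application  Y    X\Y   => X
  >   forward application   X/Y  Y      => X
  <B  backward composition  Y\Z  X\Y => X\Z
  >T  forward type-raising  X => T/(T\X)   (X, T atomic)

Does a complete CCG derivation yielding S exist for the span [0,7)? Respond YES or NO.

[0,7] S   >
  [0,2] S/(S/NP)   >
    [0,1] "ate" : (S/(S/NP))/PP
    [1,2] "under" : PP
  [2,7] S/NP   >
    [2,3] "read" : (S/NP)/S
    [3,7] S   >
      [3,4] "that" : S/(S\N)
      [4,7] S\N   <B
        [4,6] N\N   <B
          [4,5] "this" : N\N
          [5,6] "city" : N\N
        [6,7] "in" : S\N

YES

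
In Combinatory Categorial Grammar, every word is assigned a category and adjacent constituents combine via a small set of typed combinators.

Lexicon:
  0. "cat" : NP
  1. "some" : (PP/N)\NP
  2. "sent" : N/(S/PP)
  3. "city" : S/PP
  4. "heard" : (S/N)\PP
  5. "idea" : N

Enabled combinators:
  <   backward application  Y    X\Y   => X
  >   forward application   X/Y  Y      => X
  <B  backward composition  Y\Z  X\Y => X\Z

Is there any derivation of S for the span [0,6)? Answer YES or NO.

[0,6] S   >
  [0,5] S/N   <
    [0,4] PP   >
      [0,2] PP/N   <
        [0,1] "cat" : NP
        [1,2] "some" : (PP/N)\NP
      [2,4] N   >
        [2,3] "sent" : N/(S/PP)
        [3,4] "city" : S/PP
    [4,5] "heard" : (S/N)\PP
  [5,6] "idea" : N

YES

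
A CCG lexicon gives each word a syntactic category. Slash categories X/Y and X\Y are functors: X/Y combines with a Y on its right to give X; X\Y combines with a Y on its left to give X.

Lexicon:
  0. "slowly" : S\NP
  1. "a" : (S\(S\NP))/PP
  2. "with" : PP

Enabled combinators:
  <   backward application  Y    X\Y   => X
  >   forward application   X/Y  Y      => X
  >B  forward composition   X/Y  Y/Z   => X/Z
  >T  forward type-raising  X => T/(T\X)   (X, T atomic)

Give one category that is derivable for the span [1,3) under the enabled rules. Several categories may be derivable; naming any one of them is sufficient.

[0,3] S   <
  [0,1] "slowly" : S\NP
  [1,3] S\(S\NP)   >
    [1,2] "a" : (S\(S\NP))/PP
    [2,3] "with" : PP

S\(S\NP)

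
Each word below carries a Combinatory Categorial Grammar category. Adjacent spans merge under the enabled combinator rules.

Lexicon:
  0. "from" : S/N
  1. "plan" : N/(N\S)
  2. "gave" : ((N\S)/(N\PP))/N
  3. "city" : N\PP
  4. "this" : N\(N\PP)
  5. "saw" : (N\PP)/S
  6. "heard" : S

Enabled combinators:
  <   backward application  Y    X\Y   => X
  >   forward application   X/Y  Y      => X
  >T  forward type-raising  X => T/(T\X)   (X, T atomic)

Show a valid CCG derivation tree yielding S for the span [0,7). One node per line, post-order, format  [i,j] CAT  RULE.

[0,7] S   >
  [0,1] "from" : S/N
  [1,7] N   >
    [1,2] "plan" : N/(N\S)
    [2,7] N\S   >
      [2,5] (N\S)/(N\PP)   >
        [2,3] "gave" : ((N\S)/(N\PP))/N
        [3,5] N   <
          [3,4] "city" : N\PP
          [4,5] "this" : N\(N\PP)
      [5,7] N\PP   >
        [5,6] "saw" : (N\PP)/S
        [6,7] "heard" : S

[0,1] S/N  lex  "from"
[1,2] N/(N\S)  lex  "plan"
[2,3] ((N\S)/(N\PP))/N  lex  "gave"
[3,4] N\PP  lex  "city"
[4,5] N\(N\PP)  lex  "this"
[3,5] N  <  k=4
[2,5] (N\S)/(N\PP)  >  k=3
[5,6] (N\PP)/S  lex  "saw"
[6,7] S  lex  "heard"
[5,7] N\PP  >  k=6
[2,7] N\S  >  k=5
[1,7] N  >  k=2
[0,7] S  >  k=1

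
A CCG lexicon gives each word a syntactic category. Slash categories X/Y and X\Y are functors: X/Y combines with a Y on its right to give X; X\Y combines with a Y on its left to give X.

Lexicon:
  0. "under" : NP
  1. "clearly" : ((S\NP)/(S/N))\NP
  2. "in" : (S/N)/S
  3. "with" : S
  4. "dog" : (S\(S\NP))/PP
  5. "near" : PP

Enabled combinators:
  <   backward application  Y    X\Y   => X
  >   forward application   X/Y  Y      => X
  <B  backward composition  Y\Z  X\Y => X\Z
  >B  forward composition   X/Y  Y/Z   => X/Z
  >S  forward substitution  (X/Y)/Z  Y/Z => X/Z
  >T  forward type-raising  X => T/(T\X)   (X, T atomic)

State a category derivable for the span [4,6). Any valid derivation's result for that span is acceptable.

[0,6] S   <
  [0,4] S\NP   >
    [0,2] (S\NP)/(S/N)   <
      [0,1] "under" : NP
      [1,2] "clearly" : ((S\NP)/(S/N))\NP
    [2,4] S/N   >
      [2,3] "in" : (S/N)/S
      [3,4] "with" : S
  [4,6] S\(S\NP)   >
    [4,5] "dog" : (S\(S\NP))/PP
    [5,6] "near" : PP

S\(S\NP)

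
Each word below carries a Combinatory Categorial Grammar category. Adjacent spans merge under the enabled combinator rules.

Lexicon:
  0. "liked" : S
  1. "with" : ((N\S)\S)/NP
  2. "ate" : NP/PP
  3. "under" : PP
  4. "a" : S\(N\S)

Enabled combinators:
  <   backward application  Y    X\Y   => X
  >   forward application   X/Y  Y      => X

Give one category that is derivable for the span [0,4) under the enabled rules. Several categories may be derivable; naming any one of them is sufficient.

N\S

[0,5] S   <
  [0,4] N\S   <
    [0,1] "liked" : S
    [1,4] (N\S)\S   >
      [1,2] "with" : ((N\S)\S)/NP
      [2,4] NP   >
        [2,3] "ate" : NP/PP
        [3,4] "under" : PP
  [4,5] "a" : S\(N\S)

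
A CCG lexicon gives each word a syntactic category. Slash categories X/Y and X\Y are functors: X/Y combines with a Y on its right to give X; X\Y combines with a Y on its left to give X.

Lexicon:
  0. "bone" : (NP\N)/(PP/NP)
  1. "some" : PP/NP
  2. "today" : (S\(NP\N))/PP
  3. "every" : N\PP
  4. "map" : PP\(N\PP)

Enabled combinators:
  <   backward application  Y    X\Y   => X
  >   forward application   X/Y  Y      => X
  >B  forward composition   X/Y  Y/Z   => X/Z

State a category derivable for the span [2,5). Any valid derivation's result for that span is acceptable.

[0,5] S   <
  [0,2] NP\N   >
    [0,1] "bone" : (NP\N)/(PP/NP)
    [1,2] "some" : PP/NP
  [2,5] S\(NP\N)   >
    [2,3] "today" : (S\(NP\N))/PP
    [3,5] PP   <
      [3,4] "every" : N\PP
      [4,5] "map" : PP\(N\PP)

S\(NP\N)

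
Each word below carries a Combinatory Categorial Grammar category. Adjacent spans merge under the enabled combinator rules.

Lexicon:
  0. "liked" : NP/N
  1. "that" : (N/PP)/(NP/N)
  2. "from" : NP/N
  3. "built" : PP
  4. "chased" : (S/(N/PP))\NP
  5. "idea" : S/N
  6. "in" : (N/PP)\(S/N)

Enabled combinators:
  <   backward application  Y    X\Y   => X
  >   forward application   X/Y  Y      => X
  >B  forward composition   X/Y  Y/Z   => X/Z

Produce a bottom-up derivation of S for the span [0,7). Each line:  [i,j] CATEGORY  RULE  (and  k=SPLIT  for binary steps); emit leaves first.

[0,1] NP/N  lex  "liked"
[1,2] (N/PP)/(NP/N)  lex  "that"
[2,3] NP/N  lex  "from"
[1,3] N/PP  >  k=2
[0,3] NP/PP  >B  k=1
[3,4] PP  lex  "built"
[0,4] NP  >  k=3
[4,5] (S/(N/PP))\NP  lex  "chased"
[0,5] S/(N/PP)  <  k=4
[5,6] S/N  lex  "idea"
[6,7] (N/PP)\(S/N)  lex  "in"
[5,7] N/PP  <  k=6
[0,7] S  >  k=5

[0,7] S   >
  [0,5] S/(N/PP)   <
    [0,4] NP   >
      [0,3] NP/PP   >B
        [0,1] "liked" : NP/N
        [1,3] N/PP   >
          [1,2] "that" : (N/PP)/(NP/N)
          [2,3] "from" : NP/N
      [3,4] "built" : PP
    [4,5] "chased" : (S/(N/PP))\NP
  [5,7] N/PP   <
    [5,6] "idea" : S/N
    [6,7] "in" : (N/PP)\(S/N)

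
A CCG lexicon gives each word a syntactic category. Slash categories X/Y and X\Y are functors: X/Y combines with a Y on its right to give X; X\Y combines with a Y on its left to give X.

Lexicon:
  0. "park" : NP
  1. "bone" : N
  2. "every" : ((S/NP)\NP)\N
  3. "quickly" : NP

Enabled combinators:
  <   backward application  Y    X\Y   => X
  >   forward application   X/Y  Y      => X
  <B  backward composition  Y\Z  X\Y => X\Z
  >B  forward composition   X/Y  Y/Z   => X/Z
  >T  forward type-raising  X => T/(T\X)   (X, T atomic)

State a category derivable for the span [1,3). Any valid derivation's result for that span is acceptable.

[0,4] S   >
  [0,3] S/NP   <
    [0,1] "park" : NP
    [1,3] (S/NP)\NP   <
      [1,2] "bone" : N
      [2,3] "every" : ((S/NP)\NP)\N
  [3,4] "quickly" : NP

(S/NP)\NP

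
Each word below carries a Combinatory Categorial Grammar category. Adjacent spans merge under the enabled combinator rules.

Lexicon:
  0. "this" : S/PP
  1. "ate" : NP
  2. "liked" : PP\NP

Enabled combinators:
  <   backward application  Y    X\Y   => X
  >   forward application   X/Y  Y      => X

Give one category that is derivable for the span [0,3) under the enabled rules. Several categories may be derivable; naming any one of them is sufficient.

S

[0,3] S   >
  [0,1] "this" : S/PP
  [1,3] PP   <
    [1,2] "ate" : NP
    [2,3] "liked" : PP\NP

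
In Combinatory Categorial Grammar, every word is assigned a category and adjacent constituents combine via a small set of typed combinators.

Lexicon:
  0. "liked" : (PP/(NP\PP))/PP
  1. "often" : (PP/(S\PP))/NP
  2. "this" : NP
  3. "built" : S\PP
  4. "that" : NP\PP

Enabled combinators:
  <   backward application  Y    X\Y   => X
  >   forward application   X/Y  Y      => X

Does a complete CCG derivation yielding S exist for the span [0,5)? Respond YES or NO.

NO

(PP/(NP\PP))/PP (PP/(S\PP))/NP NP S\PP NP\PP
CKY chart[0,5] = {PP}; S ∉ chart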